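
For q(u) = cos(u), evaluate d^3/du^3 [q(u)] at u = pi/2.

The coefficient of (u - pi/2)^3 in the expansion is 1/6, so q′′′(pi/2) = 3! * (1/6) = 1.

1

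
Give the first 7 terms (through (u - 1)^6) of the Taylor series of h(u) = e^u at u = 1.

e*(u - 1)^6/720 + e*(u - 1)^5/120 + e*(u - 1)^4/24 + e*(u - 1)^3/6 + e*(u - 1)^2/2 + e*(u - 1) + e

h(1) = e
h′(1) = e
h′′(1) = e
h′′′(1) = e
h^(4)(1) = e
h^(5)(1) = e
h^(6)(1) = e
The Taylor polynomial is Σ h^(k)(1)/k! · (u - 1)^k.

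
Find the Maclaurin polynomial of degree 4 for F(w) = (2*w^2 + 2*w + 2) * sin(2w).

Distribute the polynomial across the series and collect like powers.
[w^0] = 0;  [w^1] = 4;  [w^2] = 4;  [w^3] = 4/3;  [w^4] = -8/3.

-8*w^4/3 + 4*w^3/3 + 4*w^2 + 4*w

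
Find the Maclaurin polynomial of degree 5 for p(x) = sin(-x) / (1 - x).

Multiply the numerator's expansion by the denominator's geometric series.
p(0) = 0
p′(0) = -1
p′′(0) = -2
p′′′(0) = -5
p^(4)(0) = -20
p^(5)(0) = -101

-101*x^5/120 - 5*x^4/6 - 5*x^3/6 - x^2 - x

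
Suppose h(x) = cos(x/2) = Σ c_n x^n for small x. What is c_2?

-1/8

Use the known series and substitute for the argument.
[x^0] = 1;  [x^1] = 0;  [x^2] = -1/8.
So c_2 = h′′(0)/2! = -1/8.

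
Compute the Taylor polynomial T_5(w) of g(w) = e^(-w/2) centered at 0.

g(0) = 1
g′(0) = -1/2
g′′(0) = 1/4
g′′′(0) = -1/8
g^(4)(0) = 1/16
g^(5)(0) = -1/32
The Taylor polynomial is Σ g^(k)(0)/k! · w^k.

-w^5/3840 + w^4/384 - w^3/48 + w^2/8 - w/2 + 1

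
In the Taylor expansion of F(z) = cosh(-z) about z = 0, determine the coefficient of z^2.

1/2

Compute the successive derivatives at the expansion point and divide by k!.
So c_2 = F′′(0)/2! = 1/2.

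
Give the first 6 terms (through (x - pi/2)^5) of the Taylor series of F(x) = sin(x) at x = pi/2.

(x - pi/2)^4/24 - (x - pi/2)^2/2 + 1

Use the known series and substitute for the argument.
F(pi/2) = 1
F′(pi/2) = 0
F′′(pi/2) = -1
F′′′(pi/2) = 0
F^(4)(pi/2) = 1
F^(5)(pi/2) = 0
Then c_k = F^(k)(pi/2)/k! gives each Taylor coefficient.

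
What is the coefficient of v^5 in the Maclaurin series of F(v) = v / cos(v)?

5/24

Write the quotient as an unknown series and match coefficients against numerator = denominator · series.
F(0) = 0
F′(0) = 1
F′′(0) = 0
F′′′(0) = 3
F^(4)(0) = 0
F^(5)(0) = 25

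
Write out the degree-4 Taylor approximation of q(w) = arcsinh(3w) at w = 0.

-9*w^3/2 + 3*w

q(0) = 0
q′(0) = 3
q′′(0) = 0
q′′′(0) = -27
q^(4)(0) = 0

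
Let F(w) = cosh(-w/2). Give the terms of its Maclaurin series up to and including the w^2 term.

[w^0] = 1;  [w^1] = 0;  [w^2] = 1/8.

w^2/8 + 1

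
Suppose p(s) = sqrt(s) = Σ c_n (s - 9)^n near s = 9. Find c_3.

1/3888

p(9) = 3
p′(9) = 1/6
p′′(9) = -1/108
p′′′(9) = 1/648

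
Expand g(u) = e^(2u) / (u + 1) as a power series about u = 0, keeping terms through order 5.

-u^5/15 + u^4/3 + u^3/3 + u^2 + u + 1

Use 1/(1 - r) = Σ r^k on the denominator, then take the Cauchy product.
g(0) = 1
g′(0) = 1
g′′(0) = 2
g′′′(0) = 2
g^(4)(0) = 8
g^(5)(0) = -8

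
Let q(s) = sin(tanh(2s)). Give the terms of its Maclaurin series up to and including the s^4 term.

-4*s^3 + 2*s

Let u equal the inner series; expand the outer function in u and truncate.
q(0) = 0
q′(0) = 2
q′′(0) = 0
q′′′(0) = -24
q^(4)(0) = 0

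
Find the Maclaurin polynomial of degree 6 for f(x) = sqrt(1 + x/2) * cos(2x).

-310129*x^6/2949120 + 3733*x^5/24576 + 4465*x^4/6144 - 63*x^3/128 - 65*x^2/32 + x/4 + 1

Take the Cauchy product of the two expansions.
f(0) = 1
f′(0) = 1/4
f′′(0) = -65/16
f′′′(0) = -189/64
f^(4)(0) = 4465/256
f^(5)(0) = 18665/1024
f^(6)(0) = -310129/4096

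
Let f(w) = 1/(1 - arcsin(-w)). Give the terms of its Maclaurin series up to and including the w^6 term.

Plug the Maclaurin series of the inner function into that of the outer and collect terms.
f(0) = 1
f′(0) = -1
f′′(0) = 2
f′′′(0) = -7
f^(4)(0) = 32
f^(5)(0) = -189
f^(6)(0) = 1328

83*w^6/45 - 63*w^5/40 + 4*w^4/3 - 7*w^3/6 + w^2 - w + 1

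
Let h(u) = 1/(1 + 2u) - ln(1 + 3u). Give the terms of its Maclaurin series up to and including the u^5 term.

-403*u^5/5 + 145*u^4/4 - 17*u^3 + 17*u^2/2 - 5*u + 1

Add the two expansions coefficient-wise.
h(0) = 1
h′(0) = -5
h′′(0) = 17
h′′′(0) = -102
h^(4)(0) = 870
h^(5)(0) = -9672
The Taylor polynomial is Σ h^(k)(0)/k! · u^k.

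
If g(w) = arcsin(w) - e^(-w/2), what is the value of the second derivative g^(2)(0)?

Expand each term separately and add.
From the series, [w^2] g = -1/8; multiply by 2! = 2 to get -1/4.

-1/4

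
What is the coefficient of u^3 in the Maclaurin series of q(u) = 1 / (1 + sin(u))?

Use the geometric series for the reciprocal, then substitute.
[u^0] = 1;  [u^1] = -1;  [u^2] = 1;  [u^3] = -5/6.
So c_3 = q′′′(0)/3! = -5/6.

-5/6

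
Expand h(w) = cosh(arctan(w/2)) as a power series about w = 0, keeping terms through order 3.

w^2/8 + 1

Let u equal the inner series; expand the outer function in u and truncate.
h(0) = 1
h′(0) = 0
h′′(0) = 1/4
h′′′(0) = 0
Then c_k = h^(k)(0)/k! gives each Taylor coefficient.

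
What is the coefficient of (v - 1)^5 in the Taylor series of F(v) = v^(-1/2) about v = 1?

c_5 = F^(5)(1)/5! = -63/256.

-63/256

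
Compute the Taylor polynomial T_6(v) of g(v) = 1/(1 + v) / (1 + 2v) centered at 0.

Write out both Maclaurin series and multiply, keeping only the needed powers.
g(0) = 1
g′(0) = -3
g′′(0) = 14
g′′′(0) = -90
g^(4)(0) = 744
g^(5)(0) = -7560
g^(6)(0) = 91440
Dividing each by k! gives the coefficients c_0, ..., c_6.

127*v^6 - 63*v^5 + 31*v^4 - 15*v^3 + 7*v^2 - 3*v + 1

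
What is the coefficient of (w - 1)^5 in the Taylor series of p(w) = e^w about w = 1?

e/120

Differentiate repeatedly and evaluate at the center.
p(1) = e
p′(1) = e
p′′(1) = e
p′′′(1) = e
p^(4)(1) = e
p^(5)(1) = e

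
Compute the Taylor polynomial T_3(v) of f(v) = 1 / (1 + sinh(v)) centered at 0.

-7*v^3/6 + v^2 - v + 1

Use the geometric series for the reciprocal, then substitute.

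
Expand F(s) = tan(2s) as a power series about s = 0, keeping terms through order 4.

Apply the Taylor formula c_k = f^(k)(a)/k!.
F(0) = 0
F′(0) = 2
F′′(0) = 0
F′′′(0) = 16
F^(4)(0) = 0

8*s^3/3 + 2*s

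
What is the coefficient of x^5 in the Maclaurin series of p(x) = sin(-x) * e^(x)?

1/30

Write out both Maclaurin series and multiply, keeping only the needed powers.
p(0) = 0
p′(0) = -1
p′′(0) = -2
p′′′(0) = -2
p^(4)(0) = 0
p^(5)(0) = 4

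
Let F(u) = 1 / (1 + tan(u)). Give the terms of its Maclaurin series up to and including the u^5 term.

-32*u^5/15 + 5*u^4/3 - 4*u^3/3 + u^2 - u + 1

Expand as Σ (-1)^k u^k with u equal to the inner function's series.
[u^0] = 1;  [u^1] = -1;  [u^2] = 1;  [u^3] = -4/3;  [u^4] = 5/3;  [u^5] = -32/15.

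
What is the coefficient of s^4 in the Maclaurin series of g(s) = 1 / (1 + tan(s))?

Write 1/(1+u) = 1 - u + u^2 - u^3 + ... and substitute the series for u.
g(0) = 1
g′(0) = -1
g′′(0) = 2
g′′′(0) = -8
g^(4)(0) = 40

5/3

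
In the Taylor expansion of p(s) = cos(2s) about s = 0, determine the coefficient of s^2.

-2

Apply the Taylor formula c_k = f^(k)(a)/k!.
p(0) = 1
p′(0) = 0
p′′(0) = -4
So c_2 = p′′(0)/2! = -2.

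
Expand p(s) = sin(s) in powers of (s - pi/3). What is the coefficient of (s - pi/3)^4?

sqrt(3)/48

Compute the successive derivatives at the expansion point and divide by k!.
p(pi/3) = sqrt(3)/2
p′(pi/3) = 1/2
p′′(pi/3) = -sqrt(3)/2
p′′′(pi/3) = -1/2
p^(4)(pi/3) = sqrt(3)/2
So c_4 = p^(4)(pi/3)/4! = sqrt(3)/48.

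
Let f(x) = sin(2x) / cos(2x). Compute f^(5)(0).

512

Write the quotient as an unknown series and match coefficients against numerator = denominator · series.
The coefficient of x^5 in the expansion is 64/15, so f^(5)(0) = 5! * (64/15) = 512.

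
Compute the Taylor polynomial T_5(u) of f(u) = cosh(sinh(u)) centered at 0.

5*u^4/24 + u^2/2 + 1

Substitute the inner expansion into the outer series and collect powers.
f(0) = 1
f′(0) = 0
f′′(0) = 1
f′′′(0) = 0
f^(4)(0) = 5
f^(5)(0) = 0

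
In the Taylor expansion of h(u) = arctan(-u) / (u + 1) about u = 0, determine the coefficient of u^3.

-2/3

Multiply the numerator's expansion by the denominator's geometric series.
h(0) = 0
h′(0) = -1
h′′(0) = 2
h′′′(0) = -4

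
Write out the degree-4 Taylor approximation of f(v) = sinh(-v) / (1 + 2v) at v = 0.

25*v^4/3 - 25*v^3/6 + 2*v^2 - v

Expand each factor separately, then convolve coefficients.
f(0) = 0
f′(0) = -1
f′′(0) = 4
f′′′(0) = -25
f^(4)(0) = 200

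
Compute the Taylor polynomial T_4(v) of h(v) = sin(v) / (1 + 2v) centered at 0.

-23*v^4/3 + 23*v^3/6 - 2*v^2 + v

Multiply the two series term by term and collect like powers.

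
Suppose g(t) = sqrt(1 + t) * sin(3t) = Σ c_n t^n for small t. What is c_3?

-39/8

Expand each factor separately, then convolve coefficients.
g(0) = 0
g′(0) = 3
g′′(0) = 3
g′′′(0) = -117/4
So c_3 = g′′′(0)/3! = -39/8.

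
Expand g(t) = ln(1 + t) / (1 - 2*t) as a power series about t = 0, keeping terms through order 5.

Multiply the numerator's expansion by the denominator's geometric series.
g(0) = 0
g′(0) = 1
g′′(0) = 3
g′′′(0) = 20
g^(4)(0) = 154
g^(5)(0) = 1564

391*t^5/30 + 77*t^4/12 + 10*t^3/3 + 3*t^2/2 + t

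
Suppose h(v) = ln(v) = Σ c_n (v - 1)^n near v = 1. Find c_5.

Use the known series and substitute for the argument.
[(v - 1)^0] = 0;  [(v - 1)^1] = 1;  [(v - 1)^2] = -1/2;  [(v - 1)^3] = 1/3;  [(v - 1)^4] = -1/4;  [(v - 1)^5] = 1/5.

1/5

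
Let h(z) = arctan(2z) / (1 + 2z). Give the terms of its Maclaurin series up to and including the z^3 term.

16*z^3/3 - 4*z^2 + 2*z

Write out both Maclaurin series and multiply, keeping only the needed powers.
[z^0] = 0;  [z^1] = 2;  [z^2] = -4;  [z^3] = 16/3.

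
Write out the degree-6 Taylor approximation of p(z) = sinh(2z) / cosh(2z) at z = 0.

Divide the numerator series by the denominator series (power-series long division).
p(0) = 0
p′(0) = 2
p′′(0) = 0
p′′′(0) = -16
p^(4)(0) = 0
p^(5)(0) = 512
p^(6)(0) = 0

64*z^5/15 - 8*z^3/3 + 2*z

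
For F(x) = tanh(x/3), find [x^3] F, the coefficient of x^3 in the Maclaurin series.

Use the known series and substitute for the argument.
F(0) = 0
F′(0) = 1/3
F′′(0) = 0
F′′′(0) = -2/27
So c_3 = F′′′(0)/3! = -1/81.

-1/81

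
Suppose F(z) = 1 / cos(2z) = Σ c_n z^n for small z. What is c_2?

2

Write the quotient as an unknown series and match coefficients against numerator = denominator · series.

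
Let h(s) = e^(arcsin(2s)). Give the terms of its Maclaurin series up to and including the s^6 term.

Compose series: expand the inner function first, then feed it into the outer expansion.
h(0) = 1
h′(0) = 2
h′′(0) = 4
h′′′(0) = 16
h^(4)(0) = 80
h^(5)(0) = 640
h^(6)(0) = 5440
The Taylor polynomial is Σ h^(k)(0)/k! · s^k.

68*s^6/9 + 16*s^5/3 + 10*s^4/3 + 8*s^3/3 + 2*s^2 + 2*s + 1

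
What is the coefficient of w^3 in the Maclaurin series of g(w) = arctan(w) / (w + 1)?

Use 1/(1 - r) = Σ r^k on the denominator, then take the Cauchy product.
g(0) = 0
g′(0) = 1
g′′(0) = -2
g′′′(0) = 4
Dividing each by k! gives the coefficients c_0, ..., c_3.

2/3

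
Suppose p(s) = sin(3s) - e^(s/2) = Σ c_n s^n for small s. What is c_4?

-1/384

Expand each term separately and add.
p(0) = -1
p′(0) = 5/2
p′′(0) = -1/4
p′′′(0) = -217/8
p^(4)(0) = -1/16
So c_4 = p^(4)(0)/4! = -1/384.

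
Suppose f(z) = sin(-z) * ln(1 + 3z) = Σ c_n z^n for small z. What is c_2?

-3

Write out both Maclaurin series and multiply, keeping only the needed powers.
f(0) = 0
f′(0) = 0
f′′(0) = -6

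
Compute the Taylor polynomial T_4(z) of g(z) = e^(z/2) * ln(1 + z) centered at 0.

-z^4/8 + 5*z^3/24 + z

Take the Cauchy product of the two expansions.
g(0) = 0
g′(0) = 1
g′′(0) = 0
g′′′(0) = 5/4
g^(4)(0) = -3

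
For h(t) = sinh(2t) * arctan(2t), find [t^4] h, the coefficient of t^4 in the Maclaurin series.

-8/3

Multiply the two series term by term and collect like powers.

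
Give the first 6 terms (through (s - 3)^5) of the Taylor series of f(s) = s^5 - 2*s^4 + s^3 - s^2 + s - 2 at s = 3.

(s - 3)^5 + 13*(s - 3)^4 + 67*(s - 3)^3 + 170*(s - 3)^2 + 211*(s - 3) + 100

Apply the Taylor formula c_k = f^(k)(a)/k!.
[(s - 3)^0] = 100;  [(s - 3)^1] = 211;  [(s - 3)^2] = 170;  [(s - 3)^3] = 67;  [(s - 3)^4] = 13;  [(s - 3)^5] = 1.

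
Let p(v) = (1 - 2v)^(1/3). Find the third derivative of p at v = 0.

-80/27

Differentiate repeatedly and evaluate at the center.
The coefficient of v^3 in the expansion is -40/81, so p′′′(0) = 3! * (-40/81) = -80/27.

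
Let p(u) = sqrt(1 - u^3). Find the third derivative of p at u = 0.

-3

From the series, [u^3] p = -1/2; multiply by 3! = 6 to get -3.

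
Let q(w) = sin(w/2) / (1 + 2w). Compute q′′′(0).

Multiply the two series term by term and collect like powers.
The coefficient of w^3 in the expansion is 95/48, so q′′′(0) = 3! * (95/48) = 95/8.

95/8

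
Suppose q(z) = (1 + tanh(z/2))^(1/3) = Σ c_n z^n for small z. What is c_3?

Substitute the inner expansion into the outer series and collect powers.
[z^0] = 1;  [z^1] = 1/6;  [z^2] = -1/36;  [z^3] = -1/162.

-1/162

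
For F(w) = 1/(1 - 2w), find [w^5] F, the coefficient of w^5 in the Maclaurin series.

32

F(0) = 1
F′(0) = 2
F′′(0) = 8
F′′′(0) = 48
F^(4)(0) = 384
F^(5)(0) = 3840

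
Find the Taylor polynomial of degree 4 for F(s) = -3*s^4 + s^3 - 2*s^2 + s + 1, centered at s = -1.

[(s + 1)^0] = -6;  [(s + 1)^1] = 20;  [(s + 1)^2] = -23;  [(s + 1)^3] = 13;  [(s + 1)^4] = -3.

-3*(s + 1)^4 + 13*(s + 1)^3 - 23*(s + 1)^2 + 20*(s + 1) - 6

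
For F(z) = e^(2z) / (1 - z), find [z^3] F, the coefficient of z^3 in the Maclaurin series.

Multiply the two series term by term and collect like powers.
F(0) = 1
F′(0) = 3
F′′(0) = 10
F′′′(0) = 38

19/3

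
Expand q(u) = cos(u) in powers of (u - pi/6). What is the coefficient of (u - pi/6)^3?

q(pi/6) = sqrt(3)/2
q′(pi/6) = -1/2
q′′(pi/6) = -sqrt(3)/2
q′′′(pi/6) = 1/2
So c_3 = q′′′(pi/6)/3! = 1/12.

1/12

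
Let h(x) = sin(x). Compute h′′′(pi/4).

-sqrt(2)/2

From the series, [(x - pi/4)^3] h = -sqrt(2)/12; multiply by 3! = 6 to get -sqrt(2)/2.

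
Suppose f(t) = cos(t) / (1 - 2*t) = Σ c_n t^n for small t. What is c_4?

337/24

Multiply the numerator's expansion by the denominator's geometric series.
f(0) = 1
f′(0) = 2
f′′(0) = 7
f′′′(0) = 42
f^(4)(0) = 337
So c_4 = f^(4)(0)/4! = 337/24.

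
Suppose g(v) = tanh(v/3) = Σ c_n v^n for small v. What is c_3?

[v^0] = 0;  [v^1] = 1/3;  [v^2] = 0;  [v^3] = -1/81.

-1/81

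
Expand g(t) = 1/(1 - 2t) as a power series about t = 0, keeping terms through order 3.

Apply the Taylor formula c_k = f^(k)(a)/k!.
g(0) = 1
g′(0) = 2
g′′(0) = 8
g′′′(0) = 48

8*t^3 + 4*t^2 + 2*t + 1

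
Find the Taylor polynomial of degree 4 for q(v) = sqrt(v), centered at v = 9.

Differentiate repeatedly and evaluate at the center.
[(v - 9)^0] = 3;  [(v - 9)^1] = 1/6;  [(v - 9)^2] = -1/216;  [(v - 9)^3] = 1/3888;  [(v - 9)^4] = -5/279936.

-5*(v - 9)^4/279936 + (v - 9)^3/3888 - (v - 9)^2/216 + (v - 9)/6 + 3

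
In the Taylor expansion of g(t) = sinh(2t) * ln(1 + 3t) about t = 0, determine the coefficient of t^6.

Expand each factor separately, then convolve coefficients.
g(0) = 0
g′(0) = 0
g′′(0) = 12
g′′′(0) = -54
g^(4)(0) = 528
g^(5)(0) = -5580
g^(6)(0) = 79200

110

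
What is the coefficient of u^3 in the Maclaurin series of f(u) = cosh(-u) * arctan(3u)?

-15/2

Write out both Maclaurin series and multiply, keeping only the needed powers.
f(0) = 0
f′(0) = 3
f′′(0) = 0
f′′′(0) = -45
So c_3 = f′′′(0)/3! = -15/2.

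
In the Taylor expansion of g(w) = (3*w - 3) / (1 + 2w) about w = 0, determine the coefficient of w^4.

-72

Distribute the polynomial across the series and collect like powers.
[w^0] = -3;  [w^1] = 9;  [w^2] = -18;  [w^3] = 36;  [w^4] = -72.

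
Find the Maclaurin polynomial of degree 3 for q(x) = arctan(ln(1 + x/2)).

-x^2/8 + x/2

Plug the Maclaurin series of the inner function into that of the outer and collect terms.
q(0) = 0
q′(0) = 1/2
q′′(0) = -1/4
q′′′(0) = 0
Then c_k = q^(k)(0)/k! gives each Taylor coefficient.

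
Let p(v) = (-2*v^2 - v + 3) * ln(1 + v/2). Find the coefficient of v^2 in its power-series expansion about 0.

-7/8

Distribute the polynomial across the series and collect like powers.
[v^0] = 0;  [v^1] = 3/2;  [v^2] = -7/8.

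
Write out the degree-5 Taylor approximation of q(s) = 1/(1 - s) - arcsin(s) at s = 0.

Add the two expansions coefficient-wise.
q(0) = 1
q′(0) = 0
q′′(0) = 2
q′′′(0) = 5
q^(4)(0) = 24
q^(5)(0) = 111

37*s^5/40 + s^4 + 5*s^3/6 + s^2 + 1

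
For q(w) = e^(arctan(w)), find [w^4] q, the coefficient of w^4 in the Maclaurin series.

-7/24

Plug the Maclaurin series of the inner function into that of the outer and collect terms.
q(0) = 1
q′(0) = 1
q′′(0) = 1
q′′′(0) = -1
q^(4)(0) = -7
So c_4 = q^(4)(0)/4! = -7/24.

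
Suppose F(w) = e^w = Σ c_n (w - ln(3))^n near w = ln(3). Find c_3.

[(w - ln(3))^0] = 3;  [(w - ln(3))^1] = 3;  [(w - ln(3))^2] = 3/2;  [(w - ln(3))^3] = 1/2.

1/2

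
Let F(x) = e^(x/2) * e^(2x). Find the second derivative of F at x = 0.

25/4

Write out both Maclaurin series and multiply, keeping only the needed powers.
From the series, [x^2] F = 25/8; multiply by 2! = 2 to get 25/4.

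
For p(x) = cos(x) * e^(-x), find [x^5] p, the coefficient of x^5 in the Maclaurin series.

1/30

Take the Cauchy product of the two expansions.
p(0) = 1
p′(0) = -1
p′′(0) = 0
p′′′(0) = 2
p^(4)(0) = -4
p^(5)(0) = 4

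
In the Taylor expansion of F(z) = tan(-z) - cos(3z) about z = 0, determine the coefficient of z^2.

Expand each term separately and add.
[z^0] = -1;  [z^1] = -1;  [z^2] = 9/2.

9/2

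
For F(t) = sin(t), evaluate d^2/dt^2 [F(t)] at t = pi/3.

-sqrt(3)/2

Compute the successive derivatives at the expansion point and divide by k!.
The coefficient of (t - pi/3)^2 in the expansion is -sqrt(3)/4, so F′′(pi/3) = 2! * (-sqrt(3)/4) = -sqrt(3)/2.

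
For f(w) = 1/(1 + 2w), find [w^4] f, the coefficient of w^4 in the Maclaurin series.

16

Apply the Taylor formula c_k = f^(k)(a)/k!.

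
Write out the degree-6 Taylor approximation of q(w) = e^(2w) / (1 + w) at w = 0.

Take the Cauchy product of the two expansions.
q(0) = 1
q′(0) = 1
q′′(0) = 2
q′′′(0) = 2
q^(4)(0) = 8
q^(5)(0) = -8
q^(6)(0) = 112

7*w^6/45 - w^5/15 + w^4/3 + w^3/3 + w^2 + w + 1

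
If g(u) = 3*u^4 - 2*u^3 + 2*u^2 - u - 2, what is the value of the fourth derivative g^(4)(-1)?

72

From the series, [(u + 1)^4] g = 3; multiply by 4! = 24 to get 72.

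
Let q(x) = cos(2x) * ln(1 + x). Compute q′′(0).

Expand each factor separately, then convolve coefficients.
From the series, [x^2] q = -1/2; multiply by 2! = 2 to get -1.

-1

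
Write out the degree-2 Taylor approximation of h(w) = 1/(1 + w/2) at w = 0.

Use the known series and substitute for the argument.
h(0) = 1
h′(0) = -1/2
h′′(0) = 1/2
Then c_k = h^(k)(0)/k! gives each Taylor coefficient.

w^2/4 - w/2 + 1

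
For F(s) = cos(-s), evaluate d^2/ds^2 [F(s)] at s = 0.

-1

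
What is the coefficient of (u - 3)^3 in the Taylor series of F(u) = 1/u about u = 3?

-1/81

Differentiate repeatedly and evaluate at the center.
F(3) = 1/3
F′(3) = -1/9
F′′(3) = 2/27
F′′′(3) = -2/27
So c_3 = F′′′(3)/3! = -1/81.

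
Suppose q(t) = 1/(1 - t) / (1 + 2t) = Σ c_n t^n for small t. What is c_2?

Expand each factor separately, then convolve coefficients.
So c_2 = q′′(0)/2! = 3.

3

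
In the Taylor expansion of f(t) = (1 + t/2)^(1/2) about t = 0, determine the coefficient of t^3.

1/128

f(0) = 1
f′(0) = 1/4
f′′(0) = -1/16
f′′′(0) = 3/64
Then c_k = f^(k)(0)/k! gives each Taylor coefficient.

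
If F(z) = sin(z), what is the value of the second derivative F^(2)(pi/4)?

-sqrt(2)/2

Compute the successive derivatives at the expansion point and divide by k!.
From the series, [(z - pi/4)^2] F = -sqrt(2)/4; multiply by 2! = 2 to get -sqrt(2)/2.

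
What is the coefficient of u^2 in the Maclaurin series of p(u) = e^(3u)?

9/2

[u^0] = 1;  [u^1] = 3;  [u^2] = 9/2.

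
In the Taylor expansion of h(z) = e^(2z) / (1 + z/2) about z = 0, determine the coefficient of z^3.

17/24

Write out both Maclaurin series and multiply, keeping only the needed powers.
So c_3 = h′′′(0)/3! = 17/24.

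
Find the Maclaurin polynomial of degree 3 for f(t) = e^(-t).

-t^3/6 + t^2/2 - t + 1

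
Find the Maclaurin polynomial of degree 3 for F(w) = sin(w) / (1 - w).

5*w^3/6 + w^2 + w

Write out both Maclaurin series and multiply, keeping only the needed powers.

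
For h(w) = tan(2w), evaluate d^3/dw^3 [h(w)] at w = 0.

The coefficient of w^3 in the expansion is 8/3, so h′′′(0) = 3! * (8/3) = 16.

16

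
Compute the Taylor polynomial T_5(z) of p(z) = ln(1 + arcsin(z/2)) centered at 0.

Substitute the inner expansion into the outer series and collect powers.

53*z^5/3840 - 5*z^4/192 + z^3/16 - z^2/8 + z/2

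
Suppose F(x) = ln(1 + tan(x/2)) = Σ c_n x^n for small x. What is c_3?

Plug the Maclaurin series of the inner function into that of the outer and collect terms.
F(0) = 0
F′(0) = 1/2
F′′(0) = -1/4
F′′′(0) = 1/2
So c_3 = F′′′(0)/3! = 1/12.

1/12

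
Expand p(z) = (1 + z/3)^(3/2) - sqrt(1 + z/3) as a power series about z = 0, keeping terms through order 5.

Expand each term separately and add.

-5*z^5/31104 + z^4/1296 - z^3/216 + z^2/18 + z/3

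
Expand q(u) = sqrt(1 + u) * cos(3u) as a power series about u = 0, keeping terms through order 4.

Write out both Maclaurin series and multiply, keeping only the needed powers.

499*u^4/128 - 35*u^3/16 - 37*u^2/8 + u/2 + 1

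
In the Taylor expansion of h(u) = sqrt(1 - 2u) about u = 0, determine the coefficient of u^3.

[u^0] = 1;  [u^1] = -1;  [u^2] = -1/2;  [u^3] = -1/2.

-1/2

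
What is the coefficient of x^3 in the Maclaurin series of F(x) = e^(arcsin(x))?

Let u equal the inner series; expand the outer function in u and truncate.
[x^0] = 1;  [x^1] = 1;  [x^2] = 1/2;  [x^3] = 1/3.
So c_3 = F′′′(0)/3! = 1/3.

1/3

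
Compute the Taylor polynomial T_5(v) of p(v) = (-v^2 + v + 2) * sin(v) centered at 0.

11*v^5/60 - v^4/6 - 4*v^3/3 + v^2 + 2*v

Distribute the polynomial across the series and collect like powers.
p(0) = 0
p′(0) = 2
p′′(0) = 2
p′′′(0) = -8
p^(4)(0) = -4
p^(5)(0) = 22
Dividing each by k! gives the coefficients c_0, ..., c_5.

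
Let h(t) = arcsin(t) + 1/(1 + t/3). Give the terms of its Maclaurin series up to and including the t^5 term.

689*t^5/9720 + t^4/81 + 7*t^3/54 + t^2/9 + 2*t/3 + 1

Add the two expansions coefficient-wise.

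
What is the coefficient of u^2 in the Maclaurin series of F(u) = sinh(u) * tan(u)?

Take the Cauchy product of the two expansions.
[u^0] = 0;  [u^1] = 0;  [u^2] = 1.

1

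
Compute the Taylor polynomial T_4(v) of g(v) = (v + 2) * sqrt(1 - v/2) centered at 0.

Distribute the polynomial across the series and collect like powers.

-13*v^4/1024 - 3*v^3/64 - 5*v^2/16 + v/2 + 2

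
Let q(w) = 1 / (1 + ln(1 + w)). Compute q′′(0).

Write 1/(1+u) = 1 - u + u^2 - u^3 + ... and substitute the series for u.
The coefficient of w^2 in the expansion is 3/2, so q′′(0) = 2! * (3/2) = 3.

3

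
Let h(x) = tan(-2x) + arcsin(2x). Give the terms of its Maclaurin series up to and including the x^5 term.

-28*x^5/15 - 4*x^3/3

Expand each term separately and add.
[x^0] = 0;  [x^1] = 0;  [x^2] = 0;  [x^3] = -4/3;  [x^4] = 0;  [x^5] = -28/15.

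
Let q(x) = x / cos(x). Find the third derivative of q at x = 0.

Write the quotient as an unknown series and match coefficients against numerator = denominator · series.
From the series, [x^3] q = 1/2; multiply by 3! = 6 to get 3.

3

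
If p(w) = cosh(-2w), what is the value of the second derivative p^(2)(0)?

4

Differentiate repeatedly and evaluate at the center.
The coefficient of w^2 in the expansion is 2, so p′′(0) = 2! * (2) = 4.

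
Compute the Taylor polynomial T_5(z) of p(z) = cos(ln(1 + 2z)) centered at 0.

32*z^5/3 - 20*z^4/3 + 4*z^3 - 2*z^2 + 1

Compose series: expand the inner function first, then feed it into the outer expansion.
p(0) = 1
p′(0) = 0
p′′(0) = -4
p′′′(0) = 24
p^(4)(0) = -160
p^(5)(0) = 1280
Dividing each by k! gives the coefficients c_0, ..., c_5.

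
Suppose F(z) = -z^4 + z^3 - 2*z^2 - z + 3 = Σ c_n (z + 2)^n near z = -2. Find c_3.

9

c_3 = F′′′(-2)/3! = 9.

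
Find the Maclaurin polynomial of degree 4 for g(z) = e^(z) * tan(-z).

Write out both Maclaurin series and multiply, keeping only the needed powers.

-z^4/2 - 5*z^3/6 - z^2 - z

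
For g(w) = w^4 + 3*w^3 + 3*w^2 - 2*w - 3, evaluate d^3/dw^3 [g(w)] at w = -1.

From the series, [(w + 1)^3] g = -1; multiply by 3! = 6 to get -6.

-6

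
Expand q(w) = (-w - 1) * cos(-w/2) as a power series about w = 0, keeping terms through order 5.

-w^5/384 - w^4/384 + w^3/8 + w^2/8 - w - 1

Multiply each power in the prefactor through the base expansion.
q(0) = -1
q′(0) = -1
q′′(0) = 1/4
q′′′(0) = 3/4
q^(4)(0) = -1/16
q^(5)(0) = -5/16
The Taylor polynomial is Σ q^(k)(0)/k! · w^k.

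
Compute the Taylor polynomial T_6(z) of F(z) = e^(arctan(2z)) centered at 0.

116*z^6/9 + 4*z^5/3 - 14*z^4/3 - 4*z^3/3 + 2*z^2 + 2*z + 1

Substitute the inner expansion into the outer series and collect powers.
[z^0] = 1;  [z^1] = 2;  [z^2] = 2;  [z^3] = -4/3;  [z^4] = -14/3;  [z^5] = 4/3;  [z^6] = 116/9.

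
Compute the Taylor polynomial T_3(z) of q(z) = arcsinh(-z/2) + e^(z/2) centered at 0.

Expand each term separately and add.
[z^0] = 1;  [z^1] = 0;  [z^2] = 1/8;  [z^3] = 1/24.

z^3/24 + z^2/8 + 1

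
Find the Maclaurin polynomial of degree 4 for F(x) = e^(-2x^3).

1 - 2*x^3

Apply the Taylor formula c_k = f^(k)(a)/k!.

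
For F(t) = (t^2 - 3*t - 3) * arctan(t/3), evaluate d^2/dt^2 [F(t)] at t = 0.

-2

Distribute the polynomial across the series and collect like powers.
The coefficient of t^2 in the expansion is -1, so F′′(0) = 2! * (-1) = -2.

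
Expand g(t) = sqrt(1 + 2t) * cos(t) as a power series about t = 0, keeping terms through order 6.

Multiply the two series term by term and collect like powers.
g(0) = 1
g′(0) = 1
g′′(0) = -2
g′′′(0) = 0
g^(4)(0) = -8
g^(5)(0) = 80
g^(6)(0) = -736

-46*t^6/45 + 2*t^5/3 - t^4/3 - t^2 + t + 1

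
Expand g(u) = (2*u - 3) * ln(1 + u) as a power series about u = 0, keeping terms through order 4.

17*u^4/12 - 2*u^3 + 7*u^2/2 - 3*u

Shift and add copies of the series according to the polynomial's terms.
[u^0] = 0;  [u^1] = -3;  [u^2] = 7/2;  [u^3] = -2;  [u^4] = 17/12.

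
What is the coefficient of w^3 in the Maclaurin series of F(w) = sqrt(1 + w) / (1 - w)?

23/16

Take the Cauchy product of the two expansions.
F(0) = 1
F′(0) = 3/2
F′′(0) = 11/4
F′′′(0) = 69/8
Then c_k = F^(k)(0)/k! gives each Taylor coefficient.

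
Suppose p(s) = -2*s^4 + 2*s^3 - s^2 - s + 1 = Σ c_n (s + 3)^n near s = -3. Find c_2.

p(-3) = -221
p′(-3) = 275
p′′(-3) = -254
Dividing each by k! gives the coefficients c_0, ..., c_2.

-127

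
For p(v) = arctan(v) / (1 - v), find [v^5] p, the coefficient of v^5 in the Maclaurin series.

Expand 1/(denominator) as a geometric series and multiply by the numerator's series.
p(0) = 0
p′(0) = 1
p′′(0) = 2
p′′′(0) = 4
p^(4)(0) = 16
p^(5)(0) = 104
Then c_k = p^(k)(0)/k! gives each Taylor coefficient.

13/15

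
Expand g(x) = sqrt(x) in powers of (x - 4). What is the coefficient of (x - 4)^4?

-5/16384

Apply the Taylor formula c_k = f^(k)(a)/k!.
g(4) = 2
g′(4) = 1/4
g′′(4) = -1/32
g′′′(4) = 3/256
g^(4)(4) = -15/2048
Dividing each by k! gives the coefficients c_0, ..., c_4.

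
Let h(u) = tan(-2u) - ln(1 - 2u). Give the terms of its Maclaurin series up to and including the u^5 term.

32*u^5/15 + 4*u^4 + 2*u^2

Combine the two series term by term.
h(0) = 0
h′(0) = 0
h′′(0) = 4
h′′′(0) = 0
h^(4)(0) = 96
h^(5)(0) = 256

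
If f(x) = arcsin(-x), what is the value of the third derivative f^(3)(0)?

Compute the successive derivatives at the expansion point and divide by k!.
From the series, [x^3] f = -1/6; multiply by 3! = 6 to get -1.

-1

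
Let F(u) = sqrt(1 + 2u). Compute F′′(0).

Differentiate repeatedly and evaluate at the center.
From the series, [u^2] F = -1/2; multiply by 2! = 2 to get -1.

-1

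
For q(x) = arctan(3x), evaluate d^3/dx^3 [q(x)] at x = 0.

The coefficient of x^3 in the expansion is -9, so q′′′(0) = 3! * (-9) = -54.

-54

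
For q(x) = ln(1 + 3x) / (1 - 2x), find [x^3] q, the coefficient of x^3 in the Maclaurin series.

12

Multiply the two series term by term and collect like powers.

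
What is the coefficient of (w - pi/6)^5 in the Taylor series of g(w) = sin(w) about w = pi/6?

Compute the successive derivatives at the expansion point and divide by k!.
[(w - pi/6)^0] = 1/2;  [(w - pi/6)^1] = sqrt(3)/2;  [(w - pi/6)^2] = -1/4;  [(w - pi/6)^3] = -sqrt(3)/12;  [(w - pi/6)^4] = 1/48;  [(w - pi/6)^5] = sqrt(3)/240.
So c_5 = g^(5)(pi/6)/5! = sqrt(3)/240.

sqrt(3)/240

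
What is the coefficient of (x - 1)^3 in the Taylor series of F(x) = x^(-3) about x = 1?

Compute the successive derivatives at the expansion point and divide by k!.

-10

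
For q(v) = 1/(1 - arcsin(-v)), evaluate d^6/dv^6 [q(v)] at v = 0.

1328

Compose series: expand the inner function first, then feed it into the outer expansion.
The coefficient of v^6 in the expansion is 83/45, so q^(6)(0) = 6! * (83/45) = 1328.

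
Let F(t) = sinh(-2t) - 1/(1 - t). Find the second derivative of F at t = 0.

Combine the two series term by term.
The coefficient of t^2 in the expansion is -1, so F′′(0) = 2! * (-1) = -2.

-2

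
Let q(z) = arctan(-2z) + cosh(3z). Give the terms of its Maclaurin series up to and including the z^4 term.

Combine the two series term by term.
q(0) = 1
q′(0) = -2
q′′(0) = 9
q′′′(0) = 16
q^(4)(0) = 81
The Taylor polynomial is Σ q^(k)(0)/k! · z^k.

27*z^4/8 + 8*z^3/3 + 9*z^2/2 - 2*z + 1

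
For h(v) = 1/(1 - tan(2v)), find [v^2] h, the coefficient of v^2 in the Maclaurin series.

Plug the Maclaurin series of the inner function into that of the outer and collect terms.
So c_2 = h′′(0)/2! = 4.

4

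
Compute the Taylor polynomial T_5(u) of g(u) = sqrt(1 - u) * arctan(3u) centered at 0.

Write out both Maclaurin series and multiply, keeping only the needed powers.
[u^0] = 0;  [u^1] = 3;  [u^2] = -3/2;  [u^3] = -75/8;  [u^4] = 69/16;  [u^5] = 31749/640.

31749*u^5/640 + 69*u^4/16 - 75*u^3/8 - 3*u^2/2 + 3*u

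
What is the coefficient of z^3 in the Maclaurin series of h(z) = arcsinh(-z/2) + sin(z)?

Add the two expansions coefficient-wise.
h(0) = 0
h′(0) = 1/2
h′′(0) = 0
h′′′(0) = -7/8

-7/48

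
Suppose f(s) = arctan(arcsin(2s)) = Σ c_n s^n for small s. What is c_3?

-4/3

Let u equal the inner series; expand the outer function in u and truncate.
f(0) = 0
f′(0) = 2
f′′(0) = 0
f′′′(0) = -8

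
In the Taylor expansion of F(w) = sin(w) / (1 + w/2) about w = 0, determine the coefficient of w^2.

Multiply the two series term by term and collect like powers.

-1/2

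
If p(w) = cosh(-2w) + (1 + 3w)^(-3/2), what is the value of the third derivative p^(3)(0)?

-2835/8

Add the two expansions coefficient-wise.
From the series, [w^3] p = -945/16; multiply by 3! = 6 to get -2835/8.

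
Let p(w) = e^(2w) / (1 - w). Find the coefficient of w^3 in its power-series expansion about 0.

Multiply the two series term by term and collect like powers.
p(0) = 1
p′(0) = 3
p′′(0) = 10
p′′′(0) = 38
So c_3 = p′′′(0)/3! = 19/3.

19/3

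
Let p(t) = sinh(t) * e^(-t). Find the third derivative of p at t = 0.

Multiply the two series term by term and collect like powers.
The coefficient of t^3 in the expansion is 2/3, so p′′′(0) = 3! * (2/3) = 4.

4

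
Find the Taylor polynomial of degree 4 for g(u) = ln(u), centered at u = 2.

-(u - 2)^4/64 + (u - 2)^3/24 - (u - 2)^2/8 + (u - 2)/2 + ln(2)

g(2) = ln(2)
g′(2) = 1/2
g′′(2) = -1/4
g′′′(2) = 1/4
g^(4)(2) = -3/8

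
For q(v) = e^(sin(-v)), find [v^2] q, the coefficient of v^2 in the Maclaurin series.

Let u equal the inner series; expand the outer function in u and truncate.
q(0) = 1
q′(0) = -1
q′′(0) = 1
So c_2 = q′′(0)/2! = 1/2.

1/2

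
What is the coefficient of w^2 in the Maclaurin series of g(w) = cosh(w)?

1/2

[w^0] = 1;  [w^1] = 0;  [w^2] = 1/2.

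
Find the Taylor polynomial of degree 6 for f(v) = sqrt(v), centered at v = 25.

-21*(v - 25)^6/50000000000 + 7*(v - 25)^5/500000000 - (v - 25)^4/2000000 + (v - 25)^3/50000 - (v - 25)^2/1000 + (v - 25)/10 + 5

f(25) = 5
f′(25) = 1/10
f′′(25) = -1/500
f′′′(25) = 3/25000
f^(4)(25) = -3/250000
f^(5)(25) = 21/12500000
f^(6)(25) = -189/625000000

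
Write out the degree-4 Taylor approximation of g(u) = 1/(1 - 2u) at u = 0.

Use the known series and substitute for the argument.
g(0) = 1
g′(0) = 2
g′′(0) = 8
g′′′(0) = 48
g^(4)(0) = 384
Then c_k = g^(k)(0)/k! gives each Taylor coefficient.

16*u^4 + 8*u^3 + 4*u^2 + 2*u + 1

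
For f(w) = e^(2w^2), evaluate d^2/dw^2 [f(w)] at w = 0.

The coefficient of w^2 in the expansion is 2, so f′′(0) = 2! * (2) = 4.

4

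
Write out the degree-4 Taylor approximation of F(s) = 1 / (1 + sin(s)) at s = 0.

2*s^4/3 - 5*s^3/6 + s^2 - s + 1

Use the geometric series for the reciprocal, then substitute.
[s^0] = 1;  [s^1] = -1;  [s^2] = 1;  [s^3] = -5/6;  [s^4] = 2/3.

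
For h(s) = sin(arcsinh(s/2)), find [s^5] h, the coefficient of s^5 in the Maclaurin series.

Compose series: expand the inner function first, then feed it into the outer expansion.
h(0) = 0
h′(0) = 1/2
h′′(0) = 0
h′′′(0) = -1/4
h^(4)(0) = 0
h^(5)(0) = 5/8
Then c_k = h^(k)(0)/k! gives each Taylor coefficient.

1/192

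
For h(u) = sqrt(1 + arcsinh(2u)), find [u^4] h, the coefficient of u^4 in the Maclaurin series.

1/24

Plug the Maclaurin series of the inner function into that of the outer and collect terms.
[u^0] = 1;  [u^1] = 1;  [u^2] = -1/2;  [u^3] = -1/6;  [u^4] = 1/24.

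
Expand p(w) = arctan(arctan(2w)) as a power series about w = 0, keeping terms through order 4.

-16*w^3/3 + 2*w

Let u equal the inner series; expand the outer function in u and truncate.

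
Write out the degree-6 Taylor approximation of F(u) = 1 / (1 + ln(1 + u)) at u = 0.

3289*u^6/360 - 347*u^5/60 + 11*u^4/3 - 7*u^3/3 + 3*u^2/2 - u + 1

Write 1/(1+u) = 1 - u + u^2 - u^3 + ... and substitute the series for u.
F(0) = 1
F′(0) = -1
F′′(0) = 3
F′′′(0) = -14
F^(4)(0) = 88
F^(5)(0) = -694
F^(6)(0) = 6578
The Taylor polynomial is Σ F^(k)(0)/k! · u^k.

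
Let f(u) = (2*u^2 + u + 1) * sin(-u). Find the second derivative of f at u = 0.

-2

Shift and add copies of the series according to the polynomial's terms.
From the series, [u^2] f = -1; multiply by 2! = 2 to get -2.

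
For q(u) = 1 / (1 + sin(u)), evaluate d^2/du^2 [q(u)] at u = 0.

Expand as Σ (-1)^k u^k with u equal to the inner function's series.
The coefficient of u^2 in the expansion is 1, so q′′(0) = 2! * (1) = 2.

2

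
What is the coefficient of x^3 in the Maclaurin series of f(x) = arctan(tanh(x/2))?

Let u equal the inner series; expand the outer function in u and truncate.
f(0) = 0
f′(0) = 1/2
f′′(0) = 0
f′′′(0) = -1/2

-1/12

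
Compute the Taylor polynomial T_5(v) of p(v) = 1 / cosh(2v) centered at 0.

Invert the denominator's series and multiply.
p(0) = 1
p′(0) = 0
p′′(0) = -4
p′′′(0) = 0
p^(4)(0) = 80
p^(5)(0) = 0
Dividing each by k! gives the coefficients c_0, ..., c_5.

10*v^4/3 - 2*v^2 + 1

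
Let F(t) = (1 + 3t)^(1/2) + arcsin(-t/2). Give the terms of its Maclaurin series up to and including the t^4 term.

Add the two expansions coefficient-wise.
F(0) = 1
F′(0) = 1
F′′(0) = -9/4
F′′′(0) = 10
F^(4)(0) = -1215/16
Dividing each by k! gives the coefficients c_0, ..., c_4.

-405*t^4/128 + 5*t^3/3 - 9*t^2/8 + t + 1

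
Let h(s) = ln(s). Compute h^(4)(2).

Apply the Taylor formula c_k = f^(k)(a)/k!.
The coefficient of (s - 2)^4 in the expansion is -1/64, so h^(4)(2) = 4! * (-1/64) = -3/8.

-3/8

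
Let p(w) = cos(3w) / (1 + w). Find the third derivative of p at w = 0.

Expand each factor separately, then convolve coefficients.
The coefficient of w^3 in the expansion is 7/2, so p′′′(0) = 3! * (7/2) = 21.

21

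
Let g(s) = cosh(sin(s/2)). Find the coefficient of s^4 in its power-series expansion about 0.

Let u equal the inner series; expand the outer function in u and truncate.
g(0) = 1
g′(0) = 0
g′′(0) = 1/4
g′′′(0) = 0
g^(4)(0) = -3/16
The Taylor polynomial is Σ g^(k)(0)/k! · s^k.

-1/128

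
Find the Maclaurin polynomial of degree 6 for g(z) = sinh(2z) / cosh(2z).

64*z^5/15 - 8*z^3/3 + 2*z

Write the quotient as an unknown series and match coefficients against numerator = denominator · series.
g(0) = 0
g′(0) = 2
g′′(0) = 0
g′′′(0) = -16
g^(4)(0) = 0
g^(5)(0) = 512
g^(6)(0) = 0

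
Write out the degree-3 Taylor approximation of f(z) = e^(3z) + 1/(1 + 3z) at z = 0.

-45*z^3/2 + 27*z^2/2 + 2

Add the two expansions coefficient-wise.
[z^0] = 2;  [z^1] = 0;  [z^2] = 27/2;  [z^3] = -45/2.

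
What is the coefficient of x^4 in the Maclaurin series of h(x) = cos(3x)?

h(0) = 1
h′(0) = 0
h′′(0) = -9
h′′′(0) = 0
h^(4)(0) = 81
The Taylor polynomial is Σ h^(k)(0)/k! · x^k.

27/8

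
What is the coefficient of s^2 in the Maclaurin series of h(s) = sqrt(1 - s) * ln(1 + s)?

-1

Write out both Maclaurin series and multiply, keeping only the needed powers.
[s^0] = 0;  [s^1] = 1;  [s^2] = -1.
So c_2 = h′′(0)/2! = -1.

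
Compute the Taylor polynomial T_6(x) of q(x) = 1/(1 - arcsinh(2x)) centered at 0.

1472*x^6/45 + 92*x^5/5 + 32*x^4/3 + 20*x^3/3 + 4*x^2 + 2*x + 1

Plug the Maclaurin series of the inner function into that of the outer and collect terms.
[x^0] = 1;  [x^1] = 2;  [x^2] = 4;  [x^3] = 20/3;  [x^4] = 32/3;  [x^5] = 92/5;  [x^6] = 1472/45.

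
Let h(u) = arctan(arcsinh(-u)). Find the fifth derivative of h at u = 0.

Substitute the inner expansion into the outer series and collect powers.
From the series, [u^5] h = -53/120; multiply by 5! = 120 to get -53.

-53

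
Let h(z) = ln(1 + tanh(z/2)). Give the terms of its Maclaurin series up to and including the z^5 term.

Substitute the inner expansion into the outer series and collect powers.
h(0) = 0
h′(0) = 1/2
h′′(0) = -1/4
h′′′(0) = 0
h^(4)(0) = 1/8
h^(5)(0) = 0
Dividing each by k! gives the coefficients c_0, ..., c_5.

z^4/192 - z^2/8 + z/2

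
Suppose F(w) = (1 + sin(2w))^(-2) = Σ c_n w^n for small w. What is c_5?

Substitute the inner expansion into the outer series and collect powers.

-1928/15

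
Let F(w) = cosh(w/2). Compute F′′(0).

Use the known series and substitute for the argument.
From the series, [w^2] F = 1/8; multiply by 2! = 2 to get 1/4.

1/4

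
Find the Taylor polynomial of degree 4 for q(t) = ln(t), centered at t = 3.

-(t - 3)^4/324 + (t - 3)^3/81 - (t - 3)^2/18 + (t - 3)/3 + ln(3)

Compute the successive derivatives at the expansion point and divide by k!.
q(3) = ln(3)
q′(3) = 1/3
q′′(3) = -1/9
q′′′(3) = 2/27
q^(4)(3) = -2/27
Then c_k = q^(k)(3)/k! gives each Taylor coefficient.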